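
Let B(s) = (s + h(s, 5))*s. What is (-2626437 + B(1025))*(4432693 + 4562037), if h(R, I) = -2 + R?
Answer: -4742354461010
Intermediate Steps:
B(s) = s*(-2 + 2*s) (B(s) = (s + (-2 + s))*s = (-2 + 2*s)*s = s*(-2 + 2*s))
(-2626437 + B(1025))*(4432693 + 4562037) = (-2626437 + 2*1025*(-1 + 1025))*(4432693 + 4562037) = (-2626437 + 2*1025*1024)*8994730 = (-2626437 + 2099200)*8994730 = -527237*8994730 = -4742354461010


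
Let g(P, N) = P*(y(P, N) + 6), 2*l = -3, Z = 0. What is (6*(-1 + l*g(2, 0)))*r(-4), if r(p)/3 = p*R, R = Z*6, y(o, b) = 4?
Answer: 0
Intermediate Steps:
l = -3/2 (l = (1/2)*(-3) = -3/2 ≈ -1.5000)
R = 0 (R = 0*6 = 0)
g(P, N) = 10*P (g(P, N) = P*(4 + 6) = P*10 = 10*P)
r(p) = 0 (r(p) = 3*(p*0) = 3*0 = 0)
(6*(-1 + l*g(2, 0)))*r(-4) = (6*(-1 - 15*2))*0 = (6*(-1 - 3/2*20))*0 = (6*(-1 - 30))*0 = (6*(-31))*0 = -186*0 = 0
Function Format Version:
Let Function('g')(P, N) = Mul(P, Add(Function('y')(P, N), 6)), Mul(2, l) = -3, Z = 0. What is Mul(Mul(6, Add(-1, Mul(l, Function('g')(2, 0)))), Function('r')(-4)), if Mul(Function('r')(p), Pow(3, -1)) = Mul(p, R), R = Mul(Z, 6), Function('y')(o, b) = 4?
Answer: 0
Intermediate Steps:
l = Rational(-3, 2) (l = Mul(Rational(1, 2), -3) = Rational(-3, 2) ≈ -1.5000)
R = 0 (R = Mul(0, 6) = 0)
Function('g')(P, N) = Mul(10, P) (Function('g')(P, N) = Mul(P, Add(4, 6)) = Mul(P, 10) = Mul(10, P))
Function('r')(p) = 0 (Function('r')(p) = Mul(3, Mul(p, 0)) = Mul(3, 0) = 0)
Mul(Mul(6, Add(-1, Mul(l, Function('g')(2, 0)))), Function('r')(-4)) = Mul(Mul(6, Add(-1, Mul(Rational(-3, 2), Mul(10, 2)))), 0) = Mul(Mul(6, Add(-1, Mul(Rational(-3, 2), 20))), 0) = Mul(Mul(6, Add(-1, -30)), 0) = Mul(Mul(6, -31), 0) = Mul(-186, 0) = 0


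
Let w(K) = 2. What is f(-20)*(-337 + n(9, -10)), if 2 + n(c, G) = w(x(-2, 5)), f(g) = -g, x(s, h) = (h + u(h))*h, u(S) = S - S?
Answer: -6740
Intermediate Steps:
u(S) = 0
x(s, h) = h² (x(s, h) = (h + 0)*h = h*h = h²)
n(c, G) = 0 (n(c, G) = -2 + 2 = 0)
f(-20)*(-337 + n(9, -10)) = (-1*(-20))*(-337 + 0) = 20*(-337) = -6740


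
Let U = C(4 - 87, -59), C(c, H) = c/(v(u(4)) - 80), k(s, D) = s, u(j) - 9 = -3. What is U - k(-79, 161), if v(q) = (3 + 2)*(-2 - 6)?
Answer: 9563/120 ≈ 79.692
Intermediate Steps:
u(j) = 6 (u(j) = 9 - 3 = 6)
v(q) = -40 (v(q) = 5*(-8) = -40)
C(c, H) = -c/120 (C(c, H) = c/(-40 - 80) = c/(-120) = -c/120)
U = 83/120 (U = -(4 - 87)/120 = -1/120*(-83) = 83/120 ≈ 0.69167)
U - k(-79, 161) = 83/120 - 1*(-79) = 83/120 + 79 = 9563/120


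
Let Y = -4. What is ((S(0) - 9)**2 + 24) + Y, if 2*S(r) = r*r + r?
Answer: 101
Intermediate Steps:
S(r) = r/2 + r**2/2 (S(r) = (r*r + r)/2 = (r**2 + r)/2 = (r + r**2)/2 = r/2 + r**2/2)
((S(0) - 9)**2 + 24) + Y = (((1/2)*0*(1 + 0) - 9)**2 + 24) - 4 = (((1/2)*0*1 - 9)**2 + 24) - 4 = ((0 - 9)**2 + 24) - 4 = ((-9)**2 + 24) - 4 = (81 + 24) - 4 = 105 - 4 = 101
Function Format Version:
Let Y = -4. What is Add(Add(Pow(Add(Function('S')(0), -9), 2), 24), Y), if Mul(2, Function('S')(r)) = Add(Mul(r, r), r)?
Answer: 101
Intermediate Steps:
Function('S')(r) = Add(Mul(Rational(1, 2), r), Mul(Rational(1, 2), Pow(r, 2))) (Function('S')(r) = Mul(Rational(1, 2), Add(Mul(r, r), r)) = Mul(Rational(1, 2), Add(Pow(r, 2), r)) = Mul(Rational(1, 2), Add(r, Pow(r, 2))) = Add(Mul(Rational(1, 2), r), Mul(Rational(1, 2), Pow(r, 2))))
Add(Add(Pow(Add(Function('S')(0), -9), 2), 24), Y) = Add(Add(Pow(Add(Mul(Rational(1, 2), 0, Add(1, 0)), -9), 2), 24), -4) = Add(Add(Pow(Add(Mul(Rational(1, 2), 0, 1), -9), 2), 24), -4) = Add(Add(Pow(Add(0, -9), 2), 24), -4) = Add(Add(Pow(-9, 2), 24), -4) = Add(Add(81, 24), -4) = Add(105, -4) = 101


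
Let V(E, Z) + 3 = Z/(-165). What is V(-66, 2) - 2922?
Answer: -482627/165 ≈ -2925.0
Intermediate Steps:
V(E, Z) = -3 - Z/165 (V(E, Z) = -3 + Z/(-165) = -3 + Z*(-1/165) = -3 - Z/165)
V(-66, 2) - 2922 = (-3 - 1/165*2) - 2922 = (-3 - 2/165) - 2922 = -497/165 - 2922 = -482627/165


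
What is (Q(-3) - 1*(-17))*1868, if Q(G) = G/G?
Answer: 33624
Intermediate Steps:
Q(G) = 1
(Q(-3) - 1*(-17))*1868 = (1 - 1*(-17))*1868 = (1 + 17)*1868 = 18*1868 = 33624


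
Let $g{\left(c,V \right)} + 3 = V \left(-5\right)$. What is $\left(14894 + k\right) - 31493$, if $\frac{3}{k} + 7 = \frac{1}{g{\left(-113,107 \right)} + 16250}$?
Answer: $- \frac{608551651}{36661} \approx -16599.0$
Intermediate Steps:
$g{\left(c,V \right)} = -3 - 5 V$ ($g{\left(c,V \right)} = -3 + V \left(-5\right) = -3 - 5 V$)
$k = - \frac{15712}{36661}$ ($k = \frac{3}{-7 + \frac{1}{\left(-3 - 535\right) + 16250}} = \frac{3}{-7 + \frac{1}{-538 + 16250}} = \frac{3}{-7 + \frac{1}{15712}} = \frac{3}{- \frac{109983}{15712}} = 3 \left(- \frac{15712}{109983}\right) = - \frac{15712}{36661} \approx -0.42858$)
$\left(14894 + k\right) - 31493 = \left(14894 - \frac{15712}{36661}\right) - 31493 = \frac{546013222}{36661} - 31493 = - \frac{608551651}{36661}$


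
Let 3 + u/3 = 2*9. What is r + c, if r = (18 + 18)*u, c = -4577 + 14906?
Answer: 11949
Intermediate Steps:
c = 10329
u = 45 (u = -9 + 3*(2*9) = -9 + 3*18 = -9 + 54 = 45)
r = 1620 (r = (18 + 18)*45 = 36*45 = 1620)
r + c = 1620 + 10329 = 11949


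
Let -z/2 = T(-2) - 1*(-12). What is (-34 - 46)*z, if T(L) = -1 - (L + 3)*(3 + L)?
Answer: 1600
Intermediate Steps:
T(L) = -1 - (3 + L)**2 (T(L) = -1 - (3 + L)*(3 + L) = -1 - (3 + L)**2)
z = -20 (z = -2*((-1 - (3 - 2)**2) - 1*(-12)) = -2*((-1 - 1*1**2) + 12) = -2*((-1 - 1*1) + 12) = -2*((-1 - 1) + 12) = -2*(-2 + 12) = -2*10 = -20)
(-34 - 46)*z = (-34 - 46)*(-20) = -80*(-20) = 1600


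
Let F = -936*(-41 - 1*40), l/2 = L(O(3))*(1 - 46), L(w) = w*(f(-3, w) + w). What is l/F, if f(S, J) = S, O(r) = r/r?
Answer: 5/2106 ≈ 0.0023742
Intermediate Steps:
O(r) = 1
L(w) = w*(-3 + w)
l = 180 (l = 2*((1*(-3 + 1))*(1 - 46)) = 2*((1*(-2))*(-45)) = 2*(-2*(-45)) = 2*90 = 180)
F = 75816 (F = -936*(-41 - 40) = -936*(-81) = 75816)
l/F = 180/75816 = 180*(1/75816) = 5/2106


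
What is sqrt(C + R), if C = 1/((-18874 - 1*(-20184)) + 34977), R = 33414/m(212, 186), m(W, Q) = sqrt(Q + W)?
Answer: sqrt(1437001487 + 4377777435789717*sqrt(398))/7221113 ≈ 40.925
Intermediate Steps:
R = 16707*sqrt(398)/199 (R = 33414/(sqrt(186 + 212)) = 33414/(sqrt(398)) = 33414*(sqrt(398)/398) = 16707*sqrt(398)/199 ≈ 1674.9)
C = 1/36287 (C = 1/((-18874 + 20184) + 34977) = 1/(1310 + 34977) = 1/36287 ≈ 2.7558e-5)
sqrt(C + R) = sqrt(1/36287 + 16707*sqrt(398)/199)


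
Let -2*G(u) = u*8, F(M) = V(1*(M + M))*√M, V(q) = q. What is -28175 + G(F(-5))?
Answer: -28175 + 40*I*√5 ≈ -28175.0 + 89.443*I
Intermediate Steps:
F(M) = 2*M^(3/2) (F(M) = (1*(M + M))*√M = (1*(2*M))*√M = (2*M)*√M = 2*M^(3/2))
G(u) = -4*u (G(u) = -u*8/2 = -4*u)
-28175 + G(F(-5)) = -28175 - 8*(-5)^(3/2) = -28175 - 8*(-5*I*√5) = -28175 - (-40)*I*√5 = -28175 + 40*I*√5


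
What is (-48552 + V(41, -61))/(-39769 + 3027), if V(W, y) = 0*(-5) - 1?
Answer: 48553/36742 ≈ 1.3215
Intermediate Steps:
V(W, y) = -1 (V(W, y) = 0 - 1 = -1)
(-48552 + V(41, -61))/(-39769 + 3027) = (-48552 - 1)/(-39769 + 3027) = -48553/(-36742) = -48553*(-1/36742) = 48553/36742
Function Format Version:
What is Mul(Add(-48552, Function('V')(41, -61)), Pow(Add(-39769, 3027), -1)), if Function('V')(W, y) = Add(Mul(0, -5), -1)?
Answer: Rational(48553, 36742) ≈ 1.3215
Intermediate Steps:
Function('V')(W, y) = -1 (Function('V')(W, y) = Add(0, -1) = -1)
Mul(Add(-48552, Function('V')(41, -61)), Pow(Add(-39769, 3027), -1)) = Mul(Add(-48552, -1), Pow(Add(-39769, 3027), -1)) = Mul(-48553, Pow(-36742, -1)) = Mul(-48553, Rational(-1, 36742)) = Rational(48553, 36742)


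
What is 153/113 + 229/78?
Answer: 37811/8814 ≈ 4.2899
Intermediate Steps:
153/113 + 229/78 = 37811/8814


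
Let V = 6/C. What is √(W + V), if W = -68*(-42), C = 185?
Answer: √97747710/185 ≈ 53.442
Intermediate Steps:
V = 6/185 ≈ 0.032432
W = 2856
√(W + V) = √(2856 + 6/185) = √(528366/185) = √97747710/185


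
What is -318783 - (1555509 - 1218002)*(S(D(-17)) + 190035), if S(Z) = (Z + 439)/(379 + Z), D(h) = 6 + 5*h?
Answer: -320694332682/5 ≈ -6.4139e+10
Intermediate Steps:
S(Z) = (439 + Z)/(379 + Z)
-318783 - (1555509 - 1218002)*(S(D(-17)) + 190035) = -318783 - (1555509 - 1218002)*((439 + (6 + 5*(-17)))/(379 + (6 + 5*(-17))) + 190035) = -318783 - 337507*((439 + (6 - 85))/(379 + (6 - 85)) + 190035) = -318783 - 337507*((439 - 79)/(379 - 79) + 190035) = -318783 - 337507*(360/300 + 190035) = -318783 - 337507*((1/300)*360 + 190035) = -318783 - 337507*(6/5 + 190035) = -318783 - 337507*950181/5 = -318783 - 1*320692738767/5 = -318783 - 320692738767/5 = -320694332682/5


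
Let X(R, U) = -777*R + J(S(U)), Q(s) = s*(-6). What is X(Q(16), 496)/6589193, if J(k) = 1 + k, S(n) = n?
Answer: 75089/6589193 ≈ 0.011396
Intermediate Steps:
Q(s) = -6*s
X(R, U) = 1 + U - 777*R (X(R, U) = -777*R + (1 + U) = 1 + U - 777*R)
X(Q(16), 496)/6589193 = (1 + 496 - (-4662)*16)/6589193 = (1 + 496 - 777*(-96))*(1/6589193) = (1 + 496 + 74592)*(1/6589193) = 75089*(1/6589193) = 75089/6589193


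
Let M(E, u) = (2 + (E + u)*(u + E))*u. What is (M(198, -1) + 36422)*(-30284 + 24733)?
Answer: 13261339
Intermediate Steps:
M(E, u) = u*(2 + (E + u)²) (M(E, u) = (2 + (E + u)*(E + u))*u = (2 + (E + u)²)*u = u*(2 + (E + u)²))
(M(198, -1) + 36422)*(-30284 + 24733) = (-(2 + (198 - 1)²) + 36422)*(-30284 + 24733) = (-(2 + 197²) + 36422)*(-5551) = (-(2 + 38809) + 36422)*(-5551) = (-1*38811 + 36422)*(-5551) = (-38811 + 36422)*(-5551) = -2389*(-5551) = 13261339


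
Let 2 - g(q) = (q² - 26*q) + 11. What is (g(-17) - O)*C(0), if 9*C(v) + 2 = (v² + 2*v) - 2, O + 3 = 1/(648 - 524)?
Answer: 30463/93 ≈ 327.56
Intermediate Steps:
O = -371/124 (O = -3 + 1/(648 - 524) = -3 + 1/124 = -371/124 ≈ -2.9919)
g(q) = -9 - q² + 26*q (g(q) = 2 - ((q² - 26*q) + 11) = 2 - (11 + q² - 26*q) = 2 + (-11 - q² + 26*q) = -9 - q² + 26*q)
C(v) = -4/9 + v²/9 + 2*v/9 (C(v) = -2/9 + ((v² + 2*v) - 2)/9 = -2/9 + (-2 + v² + 2*v)/9 = -2/9 + (-2/9 + v²/9 + 2*v/9) = -4/9 + v²/9 + 2*v/9)
(g(-17) - O)*C(0) = ((-9 - 1*(-17)² + 26*(-17)) - 1*(-371/124))*(-4/9 + (⅑)*0² + (2/9)*0) = ((-9 - 1*289 - 442) + 371/124)*(-4/9 + (⅑)*0 + 0) = ((-9 - 289 - 442) + 371/124)*(-4/9 + 0 + 0) = (-740 + 371/124)*(-4/9) = -91389/124*(-4/9) = 30463/93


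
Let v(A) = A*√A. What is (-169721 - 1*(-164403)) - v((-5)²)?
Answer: -5443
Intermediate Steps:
v(A) = A^(3/2)
(-169721 - 1*(-164403)) - v((-5)²) = (-169721 - 1*(-164403)) - ((-5)²)^(3/2) = (-169721 + 164403) - 25^(3/2) = -5318 - 1*125 = -5318 - 125 = -5443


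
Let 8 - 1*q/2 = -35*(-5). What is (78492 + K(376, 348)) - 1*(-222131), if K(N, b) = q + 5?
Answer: 300294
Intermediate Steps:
q = -334 (q = 16 - (-70)*(-5) = 16 - 2*175 = 16 - 350 = -334)
K(N, b) = -329 (K(N, b) = -334 + 5 = -329)
(78492 + K(376, 348)) - 1*(-222131) = (78492 - 329) - 1*(-222131) = 78163 + 222131 = 300294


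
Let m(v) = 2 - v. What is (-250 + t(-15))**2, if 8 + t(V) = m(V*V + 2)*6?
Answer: 2585664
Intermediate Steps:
t(V) = -8 - 6*V**2 (t(V) = -8 + (2 - (V*V + 2))*6 = -8 + (2 - (V**2 + 2))*6 = -8 + (2 - (2 + V**2))*6 = -8 + (2 + (-2 - V**2))*6 = -8 - V**2*6 = -8 - 6*V**2)
(-250 + t(-15))**2 = (-250 + (-8 - 6*(-15)**2))**2 = (-250 + (-8 - 6*225))**2 = (-250 + (-8 - 1350))**2 = (-250 - 1358)**2 = (-1608)**2 = 2585664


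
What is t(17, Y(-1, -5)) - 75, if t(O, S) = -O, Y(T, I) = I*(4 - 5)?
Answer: -92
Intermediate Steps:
Y(T, I) = -I (Y(T, I) = I*(-1) = -I)
t(17, Y(-1, -5)) - 75 = -1*17 - 75 = -17 - 75 = -92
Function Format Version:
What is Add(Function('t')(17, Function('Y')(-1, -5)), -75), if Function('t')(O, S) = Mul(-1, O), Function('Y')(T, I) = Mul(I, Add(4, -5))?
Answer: -92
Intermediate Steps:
Function('Y')(T, I) = Mul(-1, I) (Function('Y')(T, I) = Mul(I, -1) = Mul(-1, I))
Add(Function('t')(17, Function('Y')(-1, -5)), -75) = Add(Mul(-1, 17), -75) = Add(-17, -75) = -92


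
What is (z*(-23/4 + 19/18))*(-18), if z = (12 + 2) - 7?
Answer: 1183/2 ≈ 591.50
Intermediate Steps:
z = 7 (z = 14 - 7 = 7)
(z*(-23/4 + 19/18))*(-18) = (7*(-23/4 + 19/18))*(-18) = (7*(-169/36))*(-18) = -1183/36*(-18) = 1183/2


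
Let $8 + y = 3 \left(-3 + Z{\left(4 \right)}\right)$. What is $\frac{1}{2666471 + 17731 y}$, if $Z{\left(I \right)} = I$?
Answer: $\frac{1}{2577816} \approx 3.8793 \cdot 10^{-7}$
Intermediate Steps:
$y = -5$ ($y = -8 + 3 \left(-3 + 4\right) = -8 + 3 \cdot 1 = -8 + 3 = -5$)
$\frac{1}{2666471 + 17731 y} = \frac{1}{2666471 + 17731 \left(-5\right)} = \frac{1}{2666471 - 88655} = \frac{1}{2577816}$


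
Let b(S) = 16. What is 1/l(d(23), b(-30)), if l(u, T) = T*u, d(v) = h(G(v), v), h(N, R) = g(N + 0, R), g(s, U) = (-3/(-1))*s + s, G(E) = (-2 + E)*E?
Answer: 1/30912 ≈ 3.2350e-5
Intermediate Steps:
G(E) = E*(-2 + E)
g(s, U) = 4*s (g(s, U) = (-3*(-1))*s + s = 3*s + s = 4*s)
h(N, R) = 4*N (h(N, R) = 4*(N + 0) = 4*N)
d(v) = 4*v*(-2 + v) (d(v) = 4*(v*(-2 + v)) = 4*v*(-2 + v))
1/l(d(23), b(-30)) = 1/(16*(4*23*(-2 + 23))) = 1/(16*(4*23*21)) = 1/(16*1932) = 1/30912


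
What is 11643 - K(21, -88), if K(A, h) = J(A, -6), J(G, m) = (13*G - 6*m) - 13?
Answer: 11347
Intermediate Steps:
J(G, m) = -13 - 6*m + 13*G (J(G, m) = (-6*m + 13*G) - 13 = -13 - 6*m + 13*G)
K(A, h) = 23 + 13*A (K(A, h) = -13 - 6*(-6) + 13*A = -13 + 36 + 13*A = 23 + 13*A)
11643 - K(21, -88) = 11643 - (23 + 13*21) = 11643 - (23 + 273) = 11643 - 1*296 = 11643 - 296 = 11347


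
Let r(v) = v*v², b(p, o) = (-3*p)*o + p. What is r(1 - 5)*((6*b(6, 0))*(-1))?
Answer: 2304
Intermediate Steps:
b(p, o) = p - 3*o*p (b(p, o) = -3*o*p + p = p - 3*o*p)
r(v) = v³
r(1 - 5)*((6*b(6, 0))*(-1)) = (1 - 5)³*((6*(6*(1 - 3*0)))*(-1)) = (-4)³*((6*(6*(1 + 0)))*(-1)) = -64*6*(6*1)*(-1) = -64*6*6*(-1) = -2304*(-1) = -64*(-36) = 2304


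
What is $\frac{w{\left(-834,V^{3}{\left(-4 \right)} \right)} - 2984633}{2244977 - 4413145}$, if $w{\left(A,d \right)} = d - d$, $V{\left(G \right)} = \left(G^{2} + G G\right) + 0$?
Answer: $\frac{2984633}{2168168} \approx 1.3766$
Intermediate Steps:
$V{\left(G \right)} = 2 G^{2}$ ($V{\left(G \right)} = \left(G^{2} + G^{2}\right) + 0 = 2 G^{2} + 0 = 2 G^{2}$)
$w{\left(A,d \right)} = 0$
$\frac{w{\left(-834,V^{3}{\left(-4 \right)} \right)} - 2984633}{2244977 - 4413145} = \frac{0 - 2984633}{2244977 - 4413145} = - \frac{2984633}{-2168168} = \left(-2984633\right) \left(- \frac{1}{2168168}\right) = \frac{2984633}{2168168}$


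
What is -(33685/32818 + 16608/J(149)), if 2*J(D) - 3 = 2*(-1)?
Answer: -1090116373/32818 ≈ -33217.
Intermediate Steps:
J(D) = ½ (J(D) = 3/2 + (2*(-1))/2 = 3/2 + (½)*(-2) = 3/2 - 1 = ½)
-(33685/32818 + 16608/J(149)) = -(33685/32818 + 16608/(½)) = -(33685*(1/32818) + 16608*2) = -(33685/32818 + 33216) = -1*1090116373/32818 = -1090116373/32818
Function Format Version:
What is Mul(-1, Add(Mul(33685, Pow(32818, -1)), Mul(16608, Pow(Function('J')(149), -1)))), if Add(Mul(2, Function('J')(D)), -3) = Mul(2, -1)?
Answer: Rational(-1090116373, 32818) ≈ -33217.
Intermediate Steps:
Function('J')(D) = Rational(1, 2) (Function('J')(D) = Add(Rational(3, 2), Mul(Rational(1, 2), Mul(2, -1))) = Add(Rational(3, 2), Mul(Rational(1, 2), -2)) = Add(Rational(3, 2), -1) = Rational(1, 2))
Mul(-1, Add(Mul(33685, Pow(32818, -1)), Mul(16608, Pow(Function('J')(149), -1)))) = Mul(-1, Add(Mul(33685, Pow(32818, -1)), Mul(16608, Pow(Rational(1, 2), -1)))) = Mul(-1, Add(Mul(33685, Rational(1, 32818)), Mul(16608, 2))) = Mul(-1, Add(Rational(33685, 32818), 33216)) = Mul(-1, Rational(1090116373, 32818)) = Rational(-1090116373, 32818)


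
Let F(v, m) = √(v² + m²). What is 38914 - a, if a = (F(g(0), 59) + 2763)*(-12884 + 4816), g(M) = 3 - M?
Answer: 22330798 + 8068*√3490 ≈ 2.2807e+7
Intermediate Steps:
F(v, m) = √(m² + v²)
a = -22291884 - 8068*√3490 (a = (√(59² + (3 - 1*0)²) + 2763)*(-12884 + 4816) = (√(3481 + (3 + 0)²) + 2763)*(-8068) = (√(3481 + 3²) + 2763)*(-8068) = (√(3481 + 9) + 2763)*(-8068) = (√3490 + 2763)*(-8068) = (2763 + √3490)*(-8068) = -22291884 - 8068*√3490 ≈ -2.2769e+7)
38914 - a = 38914 - (-22291884 - 8068*√3490) = 38914 + (22291884 + 8068*√3490) = 22330798 + 8068*√3490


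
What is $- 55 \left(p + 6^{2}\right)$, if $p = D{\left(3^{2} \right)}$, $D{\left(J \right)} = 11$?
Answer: $-2585$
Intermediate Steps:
$p = 11$
$- 55 \left(p + 6^{2}\right) = - 55 \left(11 + 6^{2}\right) = - 55 \left(11 + 36\right) = \left(-55\right) 47 = -2585$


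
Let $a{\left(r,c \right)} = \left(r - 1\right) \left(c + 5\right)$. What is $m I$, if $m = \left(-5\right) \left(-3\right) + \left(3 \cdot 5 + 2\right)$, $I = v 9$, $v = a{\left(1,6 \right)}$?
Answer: $0$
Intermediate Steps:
$a{\left(r,c \right)} = \left(-1 + r\right) \left(5 + c\right)$
$v = 0$ ($v = -5 - 6 + 5 \cdot 1 + 6 \cdot 1 = -5 - 6 + 5 + 6 = 0$)
$I = 0$ ($I = 0 \cdot 9 = 0$)
$m = 32$ ($m = 15 + \left(15 + 2\right) = 15 + 17 = 32$)
$m I = 32 \cdot 0 = 0$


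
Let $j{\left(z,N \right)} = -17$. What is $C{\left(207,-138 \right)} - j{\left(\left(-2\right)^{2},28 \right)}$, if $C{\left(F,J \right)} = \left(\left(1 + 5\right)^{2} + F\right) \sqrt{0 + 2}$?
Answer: $17 + 243 \sqrt{2} \approx 360.65$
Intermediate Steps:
$C{\left(F,J \right)} = \sqrt{2} \left(36 + F\right)$ ($C{\left(F,J \right)} = \left(6^{2} + F\right) \sqrt{2} = \left(36 + F\right) \sqrt{2} = \sqrt{2} \left(36 + F\right)$)
$C{\left(207,-138 \right)} - j{\left(\left(-2\right)^{2},28 \right)} = \sqrt{2} \left(36 + 207\right) - -17 = \sqrt{2} \cdot 243 + 17 = 243 \sqrt{2} + 17 = 17 + 243 \sqrt{2}$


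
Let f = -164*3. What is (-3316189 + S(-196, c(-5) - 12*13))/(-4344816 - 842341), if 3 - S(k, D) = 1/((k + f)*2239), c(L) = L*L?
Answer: 5108359032351/7990462631824 ≈ 0.63931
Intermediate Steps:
f = -492
c(L) = L²
S(k, D) = 3 - 1/(2239*(-492 + k)) (S(k, D) = 3 - 1/((k - 492)*2239) = 3 - 1/((-492 + k)*2239) = 3 - 1/(2239*(-492 + k)))
(-3316189 + S(-196, c(-5) - 12*13))/(-4344816 - 842341) = (-3316189 + (-3304765 + 6717*(-196))/(2239*(-492 - 196)))/(-4344816 - 842341) = (-3316189 + (1/2239)*(-3304765 - 1316532)/(-688))/(-5187157) = (-3316189 + (1/2239)*(-1/688)*(-4621297))*(-1/5187157) = (-3316189 + 4621297/1540432)*(-1/5187157) = -5108359032351/1540432*(-1/5187157) = 5108359032351/7990462631824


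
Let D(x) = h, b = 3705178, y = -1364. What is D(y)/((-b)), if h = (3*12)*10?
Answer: -180/1852589 ≈ -9.7161e-5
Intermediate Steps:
h = 360 (h = 36*10 = 360)
D(x) = 360
D(y)/((-b)) = 360/((-1*3705178)) = 360/(-3705178) = 360*(-1/3705178) = -180/1852589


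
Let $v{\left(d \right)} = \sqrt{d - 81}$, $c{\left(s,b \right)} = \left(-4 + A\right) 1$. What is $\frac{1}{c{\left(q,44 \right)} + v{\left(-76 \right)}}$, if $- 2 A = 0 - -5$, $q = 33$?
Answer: $- \frac{26}{797} - \frac{4 i \sqrt{157}}{797} \approx -0.032622 - 0.062886 i$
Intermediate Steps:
$A = - \frac{5}{2}$ ($A = - \frac{0 - -5}{2} = - \frac{0 + 5}{2} = \left(- \frac{1}{2}\right) 5 = - \frac{5}{2} \approx -2.5$)
$c{\left(s,b \right)} = - \frac{13}{2}$ ($c{\left(s,b \right)} = \left(-4 - \frac{5}{2}\right) 1 = \left(- \frac{13}{2}\right) 1 = - \frac{13}{2}$)
$v{\left(d \right)} = \sqrt{-81 + d}$
$\frac{1}{c{\left(q,44 \right)} + v{\left(-76 \right)}} = \frac{1}{- \frac{13}{2} + \sqrt{-81 - 76}} = \frac{1}{- \frac{13}{2} + \sqrt{-157}} = \frac{1}{- \frac{13}{2} + i \sqrt{157}}$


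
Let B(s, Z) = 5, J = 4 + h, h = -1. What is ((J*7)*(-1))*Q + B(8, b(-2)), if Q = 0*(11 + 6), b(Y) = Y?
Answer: 5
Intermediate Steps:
J = 3 (J = 4 - 1 = 3)
Q = 0 (Q = 0*17 = 0)
((J*7)*(-1))*Q + B(8, b(-2)) = ((3*7)*(-1))*0 + 5 = (21*(-1))*0 + 5 = -21*0 + 5 = 0 + 5 = 5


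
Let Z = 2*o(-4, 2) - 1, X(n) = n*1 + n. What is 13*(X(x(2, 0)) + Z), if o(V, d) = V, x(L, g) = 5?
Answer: 13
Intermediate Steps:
X(n) = 2*n (X(n) = n + n = 2*n)
Z = -9 (Z = 2*(-4) - 1 = -8 - 1 = -9)
13*(X(x(2, 0)) + Z) = 13*(2*5 - 9) = 13*(10 - 9) = 13*1 = 13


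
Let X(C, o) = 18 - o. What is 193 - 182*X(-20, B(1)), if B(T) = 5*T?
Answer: -2173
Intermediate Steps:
193 - 182*X(-20, B(1)) = 193 - 182*(18 - 5) = 193 - 182*13 = 193 - 2366 = -2173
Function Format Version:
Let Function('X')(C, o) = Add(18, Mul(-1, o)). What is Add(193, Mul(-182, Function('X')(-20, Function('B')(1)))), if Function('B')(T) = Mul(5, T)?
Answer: -2173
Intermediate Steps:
Add(193, Mul(-182, Function('X')(-20, Function('B')(1)))) = Add(193, Mul(-182, Add(18, Mul(-1, Mul(5, 1))))) = Add(193, Mul(-182, Add(18, Mul(-1, 5)))) = Add(193, Mul(-182, Add(18, -5))) = Add(193, Mul(-182, 13)) = Add(193, -2366) = -2173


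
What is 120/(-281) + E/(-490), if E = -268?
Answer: 8254/68845 ≈ 0.11989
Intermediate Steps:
120/(-281) + E/(-490) = 120/(-281) - 268/(-490) = 120*(-1/281) - 268*(-1/490) = -120/281 + 134/245 = 8254/68845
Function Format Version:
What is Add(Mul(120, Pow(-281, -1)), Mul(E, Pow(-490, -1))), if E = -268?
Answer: Rational(8254, 68845) ≈ 0.11989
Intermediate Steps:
Add(Mul(120, Pow(-281, -1)), Mul(E, Pow(-490, -1))) = Add(Mul(120, Pow(-281, -1)), Mul(-268, Pow(-490, -1))) = Add(Mul(120, Rational(-1, 281)), Mul(-268, Rational(-1, 490))) = Add(Rational(-120, 281), Rational(134, 245)) = Rational(8254, 68845)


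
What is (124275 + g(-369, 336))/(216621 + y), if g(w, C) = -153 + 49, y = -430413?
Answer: -124171/213792 ≈ -0.58080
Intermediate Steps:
g(w, C) = -104
(124275 + g(-369, 336))/(216621 + y) = (124275 - 104)/(216621 - 430413) = 124171/(-213792) = 124171*(-1/213792) = -124171/213792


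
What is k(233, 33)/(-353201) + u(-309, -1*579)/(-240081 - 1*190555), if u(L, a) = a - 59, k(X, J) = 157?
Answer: 78866193/76050532918 ≈ 0.0010370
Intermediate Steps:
u(L, a) = -59 + a
k(233, 33)/(-353201) + u(-309, -1*579)/(-240081 - 1*190555) = 157/(-353201) + (-59 - 1*579)/(-240081 - 1*190555) = 157*(-1/353201) + (-59 - 579)/(-240081 - 190555) = -157/353201 - 638/(-430636) = -157/353201 - 638*(-1/430636) = -157/353201 + 319/215318 = 78866193/76050532918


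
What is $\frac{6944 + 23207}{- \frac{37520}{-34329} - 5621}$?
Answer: $- \frac{1035053679}{192925789} \approx -5.365$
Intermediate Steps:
$\frac{6944 + 23207}{- \frac{37520}{-34329} - 5621} = \frac{30151}{\left(-37520\right) \left(- \frac{1}{34329}\right) - 5621} = \frac{30151}{\frac{37520}{34329} - 5621} = \frac{30151}{- \frac{192925789}{34329}} = 30151 \left(- \frac{34329}{192925789}\right) = - \frac{1035053679}{192925789}$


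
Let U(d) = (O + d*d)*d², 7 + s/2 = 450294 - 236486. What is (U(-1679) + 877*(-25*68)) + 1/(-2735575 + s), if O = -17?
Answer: 18341329288199754731/2307973 ≈ 7.9469e+12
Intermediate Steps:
s = 427602 (s = -14 + 2*(450294 - 236486) = -14 + 2*213808 = -14 + 427616 = 427602)
U(d) = d²*(-17 + d²) (U(d) = (-17 + d*d)*d² = (-17 + d²)*d² = d²*(-17 + d²))
(U(-1679) + 877*(-25*68)) + 1/(-2735575 + s) = ((-1679)²*(-17 + (-1679)²) + 877*(-25*68)) + 1/(-2735575 + 427602) = (2819041*(-17 + 2819041) + 877*(-1700)) + 1/(-2307973) = (2819041*2819024 - 1490900) - 1/2307973 = (7946944235984 - 1490900) - 1/2307973 = 7946942745084 - 1/2307973 = 18341329288199754731/2307973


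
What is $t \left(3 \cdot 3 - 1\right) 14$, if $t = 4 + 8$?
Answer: $1344$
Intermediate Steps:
$t = 12$
$t \left(3 \cdot 3 - 1\right) 14 = 12 \left(3 \cdot 3 - 1\right) 14 = 12 \left(9 - 1\right) 14 = 12 \cdot 8 \cdot 14 = 96 \cdot 14 = 1344$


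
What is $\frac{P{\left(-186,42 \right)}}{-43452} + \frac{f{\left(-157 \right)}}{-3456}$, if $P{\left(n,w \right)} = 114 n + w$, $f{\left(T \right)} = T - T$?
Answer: $\frac{3527}{7242} \approx 0.48702$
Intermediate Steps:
$f{\left(T \right)} = 0$
$P{\left(n,w \right)} = w + 114 n$
$\frac{P{\left(-186,42 \right)}}{-43452} + \frac{f{\left(-157 \right)}}{-3456} = \frac{42 + 114 \left(-186\right)}{-43452} + \frac{0}{-3456} = \left(42 - 21204\right) \left(- \frac{1}{43452}\right) + 0 \left(- \frac{1}{3456}\right) = \left(-21162\right) \left(- \frac{1}{43452}\right) + 0 = \frac{3527}{7242} + 0 = \frac{3527}{7242}$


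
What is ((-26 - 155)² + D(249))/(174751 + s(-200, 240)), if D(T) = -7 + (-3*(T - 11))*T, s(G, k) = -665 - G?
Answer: -72516/87143 ≈ -0.83215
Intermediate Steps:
D(T) = -7 + T*(33 - 3*T) (D(T) = -7 + (-3*(-11 + T))*T = -7 + (33 - 3*T)*T = -7 + T*(33 - 3*T))
((-26 - 155)² + D(249))/(174751 + s(-200, 240)) = ((-26 - 155)² + (-7 - 3*249² + 33*249))/(174751 + (-665 - 1*(-200))) = ((-181)² + (-7 - 3*62001 + 8217))/(174751 + (-665 + 200)) = (32761 + (-7 - 186003 + 8217))/(174751 - 465) = (32761 - 177793)/174286 = -145032*1/174286 = -72516/87143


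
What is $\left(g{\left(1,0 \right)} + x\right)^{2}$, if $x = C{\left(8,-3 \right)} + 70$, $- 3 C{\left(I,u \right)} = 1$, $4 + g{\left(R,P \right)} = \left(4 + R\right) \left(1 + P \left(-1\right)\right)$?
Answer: $\frac{44944}{9} \approx 4993.8$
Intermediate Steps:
$g{\left(R,P \right)} = -4 + \left(1 - P\right) \left(4 + R\right)$ ($g{\left(R,P \right)} = -4 + \left(4 + R\right) \left(1 + P \left(-1\right)\right) = -4 + \left(4 + R\right) \left(1 - P\right) = -4 + \left(1 - P\right) \left(4 + R\right)$)
$C{\left(I,u \right)} = - \frac{1}{3}$ ($C{\left(I,u \right)} = \left(- \frac{1}{3}\right) 1 = - \frac{1}{3}$)
$x = \frac{209}{3}$ ($x = - \frac{1}{3} + 70 = \frac{209}{3} \approx 69.667$)
$\left(g{\left(1,0 \right)} + x\right)^{2} = \left(\left(1 - 0 - 0 \cdot 1\right) + \frac{209}{3}\right)^{2} = \left(\left(1 + 0 + 0\right) + \frac{209}{3}\right)^{2} = \left(1 + \frac{209}{3}\right)^{2} = \left(\frac{212}{3}\right)^{2} = \frac{44944}{9}$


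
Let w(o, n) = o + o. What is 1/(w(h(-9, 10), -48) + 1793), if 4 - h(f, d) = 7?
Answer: 1/1787 ≈ 0.00055960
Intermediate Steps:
h(f, d) = -3 (h(f, d) = 4 - 1*7 = 4 - 7 = -3)
w(o, n) = 2*o
1/(w(h(-9, 10), -48) + 1793) = 1/(2*(-3) + 1793) = 1/(-6 + 1793) = 1/1787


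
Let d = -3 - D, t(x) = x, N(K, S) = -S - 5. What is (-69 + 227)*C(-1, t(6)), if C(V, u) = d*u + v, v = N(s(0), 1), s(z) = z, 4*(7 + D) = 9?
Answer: 711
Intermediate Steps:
D = -19/4 (D = -7 + (¼)*9 = -7 + 9/4 = -19/4 ≈ -4.7500)
N(K, S) = -5 - S
v = -6 (v = -5 - 1*1 = -5 - 1 = -6)
d = 7/4 (d = -3 - 1*(-19/4) = -3 + 19/4 = 7/4 ≈ 1.7500)
C(V, u) = -6 + 7*u/4 (C(V, u) = 7*u/4 - 6 = -6 + 7*u/4)
(-69 + 227)*C(-1, t(6)) = (-69 + 227)*(-6 + (7/4)*6) = 158*(-6 + 21/2) = 158*(9/2) = 711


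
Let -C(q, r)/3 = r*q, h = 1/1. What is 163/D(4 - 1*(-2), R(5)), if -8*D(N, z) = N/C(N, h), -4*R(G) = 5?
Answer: 3912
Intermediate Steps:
h = 1 (h = 1*1 = 1)
C(q, r) = -3*q*r (C(q, r) = -3*r*q = -3*q*r)
R(G) = -5/4 (R(G) = -¼*5 = -5/4)
D(N, z) = 1/24 (D(N, z) = -N/(8*((-3*N*1))) = -N/(8*((-3*N))) = -N*(-1/(3*N))/8 = -⅛*(-⅓) = 1/24)
163/D(4 - 1*(-2), R(5)) = 163/(1/24) = 163*24 = 3912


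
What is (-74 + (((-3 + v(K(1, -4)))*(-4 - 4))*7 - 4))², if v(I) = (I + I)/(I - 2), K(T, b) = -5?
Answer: 100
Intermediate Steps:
v(I) = 2*I/(-2 + I) (v(I) = (2*I)/(-2 + I) = 2*I/(-2 + I))
(-74 + (((-3 + v(K(1, -4)))*(-4 - 4))*7 - 4))² = (-74 + (((-3 + 2*(-5)/(-2 - 5))*(-4 - 4))*7 - 4))² = (-74 + (((-3 + 2*(-5)/(-7))*(-8))*7 - 4))² = (-74 + (((-3 + 2*(-5)*(-⅐))*(-8))*7 - 4))² = (-74 + (((-3 + 10/7)*(-8))*7 - 4))² = (-74 + (-11/7*(-8)*7 - 4))² = (-74 + ((88/7)*7 - 4))² = (-74 + (88 - 4))² = (-74 + 84)² = 10² = 100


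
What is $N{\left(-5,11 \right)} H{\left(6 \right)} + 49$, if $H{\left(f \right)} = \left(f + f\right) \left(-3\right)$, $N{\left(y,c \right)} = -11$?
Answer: $445$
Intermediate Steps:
$H{\left(f \right)} = - 6 f$ ($H{\left(f \right)} = 2 f \left(-3\right) = - 6 f$)
$N{\left(-5,11 \right)} H{\left(6 \right)} + 49 = - 11 \left(\left(-6\right) 6\right) + 49 = \left(-11\right) \left(-36\right) + 49 = 396 + 49 = 445$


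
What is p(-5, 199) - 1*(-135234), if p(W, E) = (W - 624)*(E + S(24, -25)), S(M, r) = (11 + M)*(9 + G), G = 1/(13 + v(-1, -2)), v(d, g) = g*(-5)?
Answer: -4347671/23 ≈ -1.8903e+5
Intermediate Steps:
v(d, g) = -5*g
G = 1/23 (G = 1/(13 - 5*(-2)) = 1/(13 + 10) = 1/23 ≈ 0.043478)
S(M, r) = 2288/23 + 208*M/23 (S(M, r) = (11 + M)*(9 + 1/23) = (11 + M)*(208/23) = 2288/23 + 208*M/23)
p(W, E) = (-624 + W)*(7280/23 + E) (p(W, E) = (W - 624)*(E + (2288/23 + (208/23)*24)) = (-624 + W)*(E + (2288/23 + 4992/23)) = (-624 + W)*(E + 7280/23) = (-624 + W)*(7280/23 + E))
p(-5, 199) - 1*(-135234) = (-4542720/23 - 624*199 + (7280/23)*(-5) + 199*(-5)) - 1*(-135234) = (-4542720/23 - 124176 - 36400/23 - 995) + 135234 = -7458053/23 + 135234 = -4347671/23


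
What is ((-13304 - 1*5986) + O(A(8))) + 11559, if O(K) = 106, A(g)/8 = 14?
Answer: -7625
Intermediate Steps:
A(g) = 112 (A(g) = 8*14 = 112)
((-13304 - 1*5986) + O(A(8))) + 11559 = ((-13304 - 1*5986) + 106) + 11559 = ((-13304 - 5986) + 106) + 11559 = (-19290 + 106) + 11559 = -19184 + 11559 = -7625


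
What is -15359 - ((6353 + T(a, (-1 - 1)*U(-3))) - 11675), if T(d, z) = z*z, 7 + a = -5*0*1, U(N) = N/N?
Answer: -10041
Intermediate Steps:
U(N) = 1
a = -7 (a = -7 - 5*0*1 = -7 + 0*1 = -7 + 0 = -7)
T(d, z) = z**2
-15359 - ((6353 + T(a, (-1 - 1)*U(-3))) - 11675) = -15359 - ((6353 + ((-1 - 1)*1)**2) - 11675) = -15359 - ((6353 + (-2*1)**2) - 11675) = -15359 - ((6353 + (-2)**2) - 11675) = -15359 - ((6353 + 4) - 11675) = -15359 - (6357 - 11675) = -15359 - 1*(-5318) = -15359 + 5318 = -10041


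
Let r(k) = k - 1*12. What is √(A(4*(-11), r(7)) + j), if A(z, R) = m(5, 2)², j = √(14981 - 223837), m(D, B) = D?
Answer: √(25 + 2*I*√52214) ≈ 15.535 + 14.709*I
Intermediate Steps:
j = 2*I*√52214 (j = √(-208856) = 2*I*√52214 ≈ 457.01*I)
r(k) = -12 + k (r(k) = k - 12 = -12 + k)
A(z, R) = 25 (A(z, R) = 5² = 25)
√(A(4*(-11), r(7)) + j) = √(25 + 2*I*√52214)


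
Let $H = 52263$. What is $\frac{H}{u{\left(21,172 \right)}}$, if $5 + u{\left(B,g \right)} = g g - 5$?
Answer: $\frac{5807}{3286} \approx 1.7672$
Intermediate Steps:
$u{\left(B,g \right)} = -10 + g^{2}$ ($u{\left(B,g \right)} = -5 + \left(g g - 5\right) = -5 + \left(g^{2} - 5\right) = -5 + \left(-5 + g^{2}\right) = -10 + g^{2}$)
$\frac{H}{u{\left(21,172 \right)}} = \frac{52263}{-10 + 172^{2}} = \frac{52263}{-10 + 29584} = \frac{52263}{29574} = 52263 \cdot \frac{1}{29574} = \frac{5807}{3286}$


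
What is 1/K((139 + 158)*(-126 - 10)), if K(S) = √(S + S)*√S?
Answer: -√2/80784 ≈ -1.7506e-5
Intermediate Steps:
K(S) = S*√2 (K(S) = √(2*S)*√S = (√2*√S)*√S = S*√2)
1/K((139 + 158)*(-126 - 10)) = 1/(((139 + 158)*(-126 - 10))*√2) = 1/((297*(-136))*√2) = 1/(-40392*√2) = -√2/80784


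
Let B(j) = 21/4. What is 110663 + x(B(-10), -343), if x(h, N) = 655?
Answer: 111318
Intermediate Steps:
B(j) = 21/4 (B(j) = 21*(¼) = 21/4)
110663 + x(B(-10), -343) = 110663 + 655 = 111318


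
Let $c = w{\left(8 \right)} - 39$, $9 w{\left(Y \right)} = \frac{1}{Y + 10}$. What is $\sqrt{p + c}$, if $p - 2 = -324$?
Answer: $\frac{i \sqrt{116962}}{18} \approx 19.0 i$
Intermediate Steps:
$p = -322$ ($p = 2 - 324 = -322$)
$w{\left(Y \right)} = \frac{1}{9 \left(10 + Y\right)}$ ($w{\left(Y \right)} = \frac{1}{9 \left(Y + 10\right)} = \frac{1}{9 \left(10 + Y\right)}$)
$c = - \frac{6317}{162}$ ($c = \frac{1}{9 \left(10 + 8\right)} - 39 = \frac{1}{9 \cdot 18} - 39 = \frac{1}{9} \cdot \frac{1}{18} - 39 = \frac{1}{162} - 39 = - \frac{6317}{162} \approx -38.994$)
$\sqrt{p + c} = \sqrt{-322 - \frac{6317}{162}} = \sqrt{- \frac{58481}{162}} = \frac{i \sqrt{116962}}{18}$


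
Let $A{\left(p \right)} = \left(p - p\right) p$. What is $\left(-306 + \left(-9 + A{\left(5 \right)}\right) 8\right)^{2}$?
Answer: $142884$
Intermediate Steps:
$A{\left(p \right)} = 0$ ($A{\left(p \right)} = 0 p = 0$)
$\left(-306 + \left(-9 + A{\left(5 \right)}\right) 8\right)^{2} = \left(-306 + \left(-9 + 0\right) 8\right)^{2} = \left(-306 - 72\right)^{2} = \left(-378\right)^{2} = 142884$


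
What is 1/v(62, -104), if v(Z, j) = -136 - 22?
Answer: -1/158 ≈ -0.0063291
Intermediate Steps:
v(Z, j) = -158
1/v(62, -104) = 1/(-158) = -1/158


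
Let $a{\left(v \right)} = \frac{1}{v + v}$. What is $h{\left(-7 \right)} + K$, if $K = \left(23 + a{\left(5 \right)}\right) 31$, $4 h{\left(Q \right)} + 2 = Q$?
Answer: $\frac{14277}{20} \approx 713.85$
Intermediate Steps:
$h{\left(Q \right)} = - \frac{1}{2} + \frac{Q}{4}$
$a{\left(v \right)} = \frac{1}{2 v}$
$K = \frac{7161}{10}$ ($K = \left(23 + \frac{1}{2 \cdot 5}\right) 31 = \left(23 + \frac{1}{2} \cdot \frac{1}{5}\right) 31 = \left(23 + \frac{1}{10}\right) 31 = \frac{231}{10} \cdot 31 = \frac{7161}{10} \approx 716.1$)
$h{\left(-7 \right)} + K = \left(- \frac{1}{2} + \frac{1}{4} \left(-7\right)\right) + \frac{7161}{10} = \left(- \frac{1}{2} - \frac{7}{4}\right) + \frac{7161}{10} = - \frac{9}{4} + \frac{7161}{10} = \frac{14277}{20}$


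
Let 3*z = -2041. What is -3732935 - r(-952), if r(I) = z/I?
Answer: -10661264401/2856 ≈ -3.7329e+6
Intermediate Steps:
z = -2041/3 (z = (⅓)*(-2041) = -2041/3 ≈ -680.33)
r(I) = -2041/(3*I)
-3732935 - r(-952) = -3732935 - (-2041)/(3*(-952)) = -3732935 - (-2041)*(-1)/(3*952) = -3732935 - 1*2041/2856 = -3732935 - 2041/2856 = -10661264401/2856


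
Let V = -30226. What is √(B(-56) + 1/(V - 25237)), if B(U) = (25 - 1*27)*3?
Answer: I*√18456921677/55463 ≈ 2.4495*I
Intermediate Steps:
B(U) = -6 (B(U) = (25 - 27)*3 = -2*3 = -6)
√(B(-56) + 1/(V - 25237)) = √(-6 + 1/(-30226 - 25237)) = √(-6 + 1/(-55463)) = √(-6 - 1/55463) = √(-332779/55463) = I*√18456921677/55463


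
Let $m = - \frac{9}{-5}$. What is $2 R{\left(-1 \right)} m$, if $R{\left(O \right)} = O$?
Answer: $- \frac{18}{5} \approx -3.6$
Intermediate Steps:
$m = \frac{9}{5}$ ($m = \left(-9\right) \left(- \frac{1}{5}\right) = \frac{9}{5} \approx 1.8$)
$2 R{\left(-1 \right)} m = 2 \left(-1\right) \frac{9}{5} = \left(-2\right) \frac{9}{5} = - \frac{18}{5}$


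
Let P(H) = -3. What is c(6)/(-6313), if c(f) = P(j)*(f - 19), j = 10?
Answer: -39/6313 ≈ -0.0061777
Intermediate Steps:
c(f) = 57 - 3*f (c(f) = -3*(f - 19) = -3*(-19 + f) = 57 - 3*f)
c(6)/(-6313) = (57 - 3*6)/(-6313) = (57 - 18)*(-1/6313) = 39*(-1/6313) = -39/6313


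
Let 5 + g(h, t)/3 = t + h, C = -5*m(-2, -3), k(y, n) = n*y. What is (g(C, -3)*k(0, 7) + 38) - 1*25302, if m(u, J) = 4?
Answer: -25264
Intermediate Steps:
C = -20 (C = -5*4 = -20)
g(h, t) = -15 + 3*h + 3*t (g(h, t) = -15 + 3*(t + h) = -15 + 3*(h + t) = -15 + (3*h + 3*t) = -15 + 3*h + 3*t)
(g(C, -3)*k(0, 7) + 38) - 1*25302 = ((-15 + 3*(-20) + 3*(-3))*(7*0) + 38) - 1*25302 = ((-15 - 60 - 9)*0 + 38) - 25302 = (-84*0 + 38) - 25302 = (0 + 38) - 25302 = 38 - 25302 = -25264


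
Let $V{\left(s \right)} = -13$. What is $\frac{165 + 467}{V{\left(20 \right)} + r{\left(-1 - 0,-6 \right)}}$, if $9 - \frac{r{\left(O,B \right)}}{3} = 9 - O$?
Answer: $- \frac{79}{2} \approx -39.5$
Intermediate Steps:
$r{\left(O,B \right)} = 3 O$ ($r{\left(O,B \right)} = 27 - 3 \left(9 - O\right) = 27 + \left(-27 + 3 O\right) = 3 O$)
$\frac{165 + 467}{V{\left(20 \right)} + r{\left(-1 - 0,-6 \right)}} = \frac{165 + 467}{-13 + 3 \left(-1 - 0\right)} = \frac{632}{-13 + 3 \left(-1 + 0\right)} = \frac{632}{-13 + 3 \left(-1\right)} = \frac{632}{-13 - 3} = \frac{632}{-16} = 632 \left(- \frac{1}{16}\right) = - \frac{79}{2}$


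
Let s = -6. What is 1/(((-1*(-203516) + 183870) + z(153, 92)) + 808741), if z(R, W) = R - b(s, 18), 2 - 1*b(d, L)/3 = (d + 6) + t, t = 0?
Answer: 1/1196274 ≈ 8.3593e-7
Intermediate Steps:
b(d, L) = -12 - 3*d (b(d, L) = 6 - 3*((d + 6) + 0) = 6 - 3*((6 + d) + 0) = 6 - 3*(6 + d) = 6 + (-18 - 3*d) = -12 - 3*d)
z(R, W) = -6 + R (z(R, W) = R - (-12 - 3*(-6)) = R - (-12 + 18) = R - 1*6 = R - 6 = -6 + R)
1/(((-1*(-203516) + 183870) + z(153, 92)) + 808741) = 1/(((-1*(-203516) + 183870) + (-6 + 153)) + 808741) = 1/(((203516 + 183870) + 147) + 808741) = 1/((387386 + 147) + 808741) = 1/(387533 + 808741) = 1/1196274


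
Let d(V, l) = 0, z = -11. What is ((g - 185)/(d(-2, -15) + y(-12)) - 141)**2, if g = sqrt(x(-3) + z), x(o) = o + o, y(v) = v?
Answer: (1507 + I*sqrt(17))**2/144 ≈ 15771.0 + 86.299*I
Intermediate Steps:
x(o) = 2*o
g = I*sqrt(17) (g = sqrt(2*(-3) - 11) = sqrt(-6 - 11) = sqrt(-17) = I*sqrt(17) ≈ 4.1231*I)
((g - 185)/(d(-2, -15) + y(-12)) - 141)**2 = ((I*sqrt(17) - 185)/(0 - 12) - 141)**2 = ((-185 + I*sqrt(17))/(-12) - 141)**2 = ((-185 + I*sqrt(17))*(-1/12) - 141)**2 = ((185/12 - I*sqrt(17)/12) - 141)**2 = (-1507/12 - I*sqrt(17)/12)**2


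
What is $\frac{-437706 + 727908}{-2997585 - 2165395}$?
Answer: $- \frac{145101}{2581490} \approx -0.056208$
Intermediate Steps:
$\frac{-437706 + 727908}{-2997585 - 2165395} = \frac{290202}{-5162980} = 290202 \left(- \frac{1}{5162980}\right) = - \frac{145101}{2581490}$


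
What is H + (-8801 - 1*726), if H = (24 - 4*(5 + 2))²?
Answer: -9511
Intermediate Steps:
H = 16 (H = (24 - 4*7)² = (24 - 28)² = (-4)² = 16)
H + (-8801 - 1*726) = 16 + (-8801 - 1*726) = 16 + (-8801 - 726) = 16 - 9527 = -9511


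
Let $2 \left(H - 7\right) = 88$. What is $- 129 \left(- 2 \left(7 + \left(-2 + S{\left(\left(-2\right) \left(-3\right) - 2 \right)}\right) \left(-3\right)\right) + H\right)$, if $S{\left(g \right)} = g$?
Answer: $-6321$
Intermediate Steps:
$H = 51$ ($H = 7 + \frac{1}{2} \cdot 88 = 7 + 44 = 51$)
$- 129 \left(- 2 \left(7 + \left(-2 + S{\left(\left(-2\right) \left(-3\right) - 2 \right)}\right) \left(-3\right)\right) + H\right) = - 129 \left(- 2 \left(7 + \left(-2 - -4\right) \left(-3\right)\right) + 51\right) = - 129 \left(- 2 \left(7 + \left(-2 + \left(6 - 2\right)\right) \left(-3\right)\right) + 51\right) = - 129 \left(- 2 \left(7 + \left(-2 + 4\right) \left(-3\right)\right) + 51\right) = - 129 \left(- 2 \left(7 + 2 \left(-3\right)\right) + 51\right) = - 129 \left(- 2 \left(7 - 6\right) + 51\right) = - 129 \left(\left(-2\right) 1 + 51\right) = - 129 \left(-2 + 51\right) = \left(-129\right) 49 = -6321$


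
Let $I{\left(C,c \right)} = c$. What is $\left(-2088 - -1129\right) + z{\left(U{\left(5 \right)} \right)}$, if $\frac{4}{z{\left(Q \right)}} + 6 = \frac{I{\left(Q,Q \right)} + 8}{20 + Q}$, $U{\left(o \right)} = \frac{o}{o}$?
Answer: $- \frac{37429}{39} \approx -959.72$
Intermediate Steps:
$U{\left(o \right)} = 1$
$z{\left(Q \right)} = \frac{4}{-6 + \frac{8 + Q}{20 + Q}}$ ($z{\left(Q \right)} = \frac{4}{-6 + \frac{Q + 8}{20 + Q}} = \frac{4}{-6 + \frac{8 + Q}{20 + Q}}$)
$\left(-2088 - -1129\right) + z{\left(U{\left(5 \right)} \right)} = \left(-2088 - -1129\right) + \frac{4 \left(-20 - 1\right)}{112 + 5 \cdot 1} = \left(-2088 + 1129\right) + \frac{4 \left(-20 - 1\right)}{112 + 5} = -959 + 4 \cdot \frac{1}{117} \left(-21\right) = -959 - \frac{28}{39} = - \frac{37429}{39}$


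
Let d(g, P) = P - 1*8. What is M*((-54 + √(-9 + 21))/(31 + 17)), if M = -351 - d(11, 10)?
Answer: 3177/8 - 353*√3/24 ≈ 371.65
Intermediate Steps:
d(g, P) = -8 + P (d(g, P) = P - 8 = -8 + P)
M = -353 (M = -351 - (-8 + 10) = -351 - 1*2 = -351 - 2 = -353)
M*((-54 + √(-9 + 21))/(31 + 17)) = -353*(-54 + √(-9 + 21))/(31 + 17) = -353*(-54 + √12)/48 = -353*(-54 + 2*√3)/48 = -353*(-9/8 + √3/24) = 3177/8 - 353*√3/24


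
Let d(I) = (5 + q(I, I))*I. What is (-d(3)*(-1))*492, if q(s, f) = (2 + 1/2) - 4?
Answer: 5166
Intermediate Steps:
q(s, f) = -3/2 (q(s, f) = (2 + 1*(½)) - 4 = (2 + ½) - 4 = 5/2 - 4 = -3/2)
d(I) = 7*I/2 (d(I) = (5 - 3/2)*I = 7*I/2)
(-d(3)*(-1))*492 = (-7*3/2*(-1))*492 = (-1*21/2*(-1))*492 = -21/2*(-1)*492 = (21/2)*492 = 5166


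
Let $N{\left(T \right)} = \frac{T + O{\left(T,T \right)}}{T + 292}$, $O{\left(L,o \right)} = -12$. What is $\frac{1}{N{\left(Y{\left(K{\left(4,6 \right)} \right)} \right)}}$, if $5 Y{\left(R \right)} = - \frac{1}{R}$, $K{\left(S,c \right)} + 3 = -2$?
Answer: $- \frac{7301}{299} \approx -24.418$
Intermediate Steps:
$K{\left(S,c \right)} = -5$ ($K{\left(S,c \right)} = -3 - 2 = -5$)
$Y{\left(R \right)} = - \frac{1}{5 R}$ ($Y{\left(R \right)} = \frac{\left(-1\right) \frac{1}{R}}{5} = - \frac{1}{5 R}$)
$N{\left(T \right)} = \frac{-12 + T}{292 + T}$ ($N{\left(T \right)} = \frac{T - 12}{T + 292} = \frac{-12 + T}{292 + T}$)
$\frac{1}{N{\left(Y{\left(K{\left(4,6 \right)} \right)} \right)}} = \frac{1}{\frac{1}{292 - \frac{1}{5 \left(-5\right)}} \left(-12 - \frac{1}{5 \left(-5\right)}\right)} = \frac{1}{\frac{1}{292 - - \frac{1}{25}} \left(-12 - - \frac{1}{25}\right)} = \frac{1}{\frac{1}{292 + \frac{1}{25}} \left(-12 + \frac{1}{25}\right)} = \frac{1}{\frac{1}{\frac{7301}{25}} \left(- \frac{299}{25}\right)} = \frac{1}{\frac{25}{7301} \left(- \frac{299}{25}\right)} = \frac{1}{- \frac{299}{7301}} = - \frac{7301}{299}$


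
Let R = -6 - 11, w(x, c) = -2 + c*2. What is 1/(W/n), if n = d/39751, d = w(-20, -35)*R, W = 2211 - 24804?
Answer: -24/17609693 ≈ -1.3629e-6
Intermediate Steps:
W = -22593
w(x, c) = -2 + 2*c
R = -17
d = 1224 (d = (-2 + 2*(-35))*(-17) = (-2 - 70)*(-17) = -72*(-17) = 1224)
n = 1224/39751 ≈ 0.030792
1/(W/n) = 1/(-22593/1224/39751) = 1/(-22593*39751/1224) = 1/(-17609693/24) = -24/17609693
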